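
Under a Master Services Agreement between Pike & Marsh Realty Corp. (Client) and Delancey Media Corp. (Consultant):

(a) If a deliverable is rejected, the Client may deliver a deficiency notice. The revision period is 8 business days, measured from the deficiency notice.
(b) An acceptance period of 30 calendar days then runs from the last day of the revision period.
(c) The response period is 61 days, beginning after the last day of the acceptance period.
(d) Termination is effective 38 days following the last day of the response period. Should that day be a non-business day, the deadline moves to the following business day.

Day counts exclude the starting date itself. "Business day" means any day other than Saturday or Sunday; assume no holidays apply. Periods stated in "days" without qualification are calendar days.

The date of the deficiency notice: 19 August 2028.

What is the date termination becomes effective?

8 January 2029

From Saturday, 19 August 2028, 8 business days (Aug 21, Aug 22, Aug 23, Aug 24, Aug 25, Aug 28, Aug 29, Aug 30, skipping weekends) brings us to Wednesday, 30 August 2028, which is the last day of the revision period.
The last day of the acceptance period: 30 August 2028 + 30 days = 29 September 2028.
Adding 61 calendar days to 29 September 2028 gives 29 November 2028, which is the last day of the response period.
Adding 38 calendar days to 29 November 2028 gives 6 January 2029, which is the date termination becomes effective. That falls on a Saturday, so it rolls to the next business day, Monday, 8 January 2029.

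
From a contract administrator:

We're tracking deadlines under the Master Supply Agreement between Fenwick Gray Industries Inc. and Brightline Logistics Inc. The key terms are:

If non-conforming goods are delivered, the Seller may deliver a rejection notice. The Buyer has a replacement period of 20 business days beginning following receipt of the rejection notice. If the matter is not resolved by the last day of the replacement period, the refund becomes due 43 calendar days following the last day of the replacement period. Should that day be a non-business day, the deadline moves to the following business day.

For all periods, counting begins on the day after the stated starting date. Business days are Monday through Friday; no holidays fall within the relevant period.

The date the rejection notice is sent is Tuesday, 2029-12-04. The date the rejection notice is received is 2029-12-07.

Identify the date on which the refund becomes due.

2030-02-18

The last day of the replacement period: 20 business days after Friday, 2029-12-07, skipping weekends — Dec 10, Dec 11, Dec 12, Dec 13, …, Jan 2, Jan 3, Jan 4 — lands on Friday, 2030-01-04.
The date on which the refund becomes due: 43 calendar days after 2030-01-04 is 2030-02-16. That falls on a Saturday, so it rolls to the next business day, Monday, 2030-02-18.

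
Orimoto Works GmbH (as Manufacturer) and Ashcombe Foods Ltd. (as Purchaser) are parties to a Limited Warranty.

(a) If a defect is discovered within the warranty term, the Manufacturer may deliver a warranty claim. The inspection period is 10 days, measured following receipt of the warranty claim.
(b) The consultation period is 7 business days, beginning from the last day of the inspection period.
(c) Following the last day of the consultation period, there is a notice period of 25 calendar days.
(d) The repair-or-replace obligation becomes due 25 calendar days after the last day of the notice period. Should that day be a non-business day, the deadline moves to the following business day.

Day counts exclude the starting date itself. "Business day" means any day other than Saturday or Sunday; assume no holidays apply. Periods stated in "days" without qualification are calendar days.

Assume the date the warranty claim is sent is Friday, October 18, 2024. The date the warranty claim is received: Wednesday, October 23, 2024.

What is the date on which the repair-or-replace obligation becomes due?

The last day of the inspection period: 10 calendar days after October 23, 2024 is November 2, 2024.
The last day of the consultation period: counting 7 business days from Saturday, November 2, 2024 (Nov 4, Nov 5, Nov 6, Nov 7, Nov 8, Nov 11, Nov 12, skipping weekends) reaches Tuesday, November 12, 2024.
Adding 25 calendar days to November 12, 2024 gives December 7, 2024, which is the last day of the notice period.
The date on which the repair-or-replace obligation becomes due: 25 calendar days after December 7, 2024 is January 1, 2025. January 1, 2025 is a Wednesday, so no roll-forward applies.

January 1, 2025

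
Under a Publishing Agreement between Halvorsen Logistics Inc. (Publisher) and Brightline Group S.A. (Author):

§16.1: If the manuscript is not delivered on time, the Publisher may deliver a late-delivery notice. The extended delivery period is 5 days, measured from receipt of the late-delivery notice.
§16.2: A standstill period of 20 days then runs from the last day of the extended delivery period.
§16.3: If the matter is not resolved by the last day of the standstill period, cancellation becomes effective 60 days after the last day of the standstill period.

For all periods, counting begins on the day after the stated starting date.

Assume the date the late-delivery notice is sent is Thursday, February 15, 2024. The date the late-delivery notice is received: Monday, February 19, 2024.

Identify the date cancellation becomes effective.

May 14, 2024

The last day of the extended delivery period: February 19, 2024 + 5 days = February 24, 2024.
The last day of the standstill period: February 24, 2024 + 20 days = March 15, 2024.
The date cancellation becomes effective: March 15, 2024 + 60 days = May 14, 2024.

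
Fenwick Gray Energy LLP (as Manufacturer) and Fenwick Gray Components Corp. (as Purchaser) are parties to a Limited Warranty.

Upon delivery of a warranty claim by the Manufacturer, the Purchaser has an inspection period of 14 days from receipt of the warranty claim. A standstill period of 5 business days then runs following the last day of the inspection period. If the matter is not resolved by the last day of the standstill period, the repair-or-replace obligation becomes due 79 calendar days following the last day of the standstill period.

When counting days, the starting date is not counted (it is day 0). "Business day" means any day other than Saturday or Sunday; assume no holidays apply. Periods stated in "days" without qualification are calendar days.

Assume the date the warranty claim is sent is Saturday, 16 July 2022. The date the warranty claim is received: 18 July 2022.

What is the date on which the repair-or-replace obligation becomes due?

26 October 2022

The last day of the inspection period: 18 July 2022 + 14 days = 1 August 2022.
From Monday, 1 August 2022, 5 business days (Aug 2, Aug 3, Aug 4, Aug 5, Aug 8, skipping weekends) brings us to Monday, 8 August 2022, which is the last day of the standstill period.
The date on which the repair-or-replace obligation becomes due: 8 August 2022 + 79 days = 26 October 2022.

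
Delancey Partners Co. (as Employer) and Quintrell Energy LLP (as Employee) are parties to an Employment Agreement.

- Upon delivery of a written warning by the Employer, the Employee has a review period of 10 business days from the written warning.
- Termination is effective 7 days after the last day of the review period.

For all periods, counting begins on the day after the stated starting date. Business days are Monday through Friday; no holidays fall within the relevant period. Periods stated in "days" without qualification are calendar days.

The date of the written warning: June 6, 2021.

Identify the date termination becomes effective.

June 25, 2021

The last day of the review period: 10 business days after Sunday, June 6, 2021, skipping weekends — Jun 7, Jun 8, Jun 9, Jun 10, Jun 11, Jun 14, Jun 15, Jun 16, Jun 17, Jun 18 — lands on Friday, June 18, 2021.
The date termination becomes effective: June 18, 2021 + 7 days = June 25, 2021.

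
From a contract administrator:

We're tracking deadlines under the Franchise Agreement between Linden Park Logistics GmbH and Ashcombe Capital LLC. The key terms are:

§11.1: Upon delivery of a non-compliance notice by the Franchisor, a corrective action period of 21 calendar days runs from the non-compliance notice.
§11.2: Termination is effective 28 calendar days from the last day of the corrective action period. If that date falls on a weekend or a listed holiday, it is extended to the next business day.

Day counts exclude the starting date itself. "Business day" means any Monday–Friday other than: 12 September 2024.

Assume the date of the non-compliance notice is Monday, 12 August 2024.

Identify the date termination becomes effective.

The last day of the corrective action period: 12 August 2024 + 21 days = 2 September 2024.
The date termination becomes effective: 28 calendar days after 2 September 2024 is 30 September 2024. 30 September 2024 is a Monday and is not a listed holiday, so no roll-forward applies.

30 September 2024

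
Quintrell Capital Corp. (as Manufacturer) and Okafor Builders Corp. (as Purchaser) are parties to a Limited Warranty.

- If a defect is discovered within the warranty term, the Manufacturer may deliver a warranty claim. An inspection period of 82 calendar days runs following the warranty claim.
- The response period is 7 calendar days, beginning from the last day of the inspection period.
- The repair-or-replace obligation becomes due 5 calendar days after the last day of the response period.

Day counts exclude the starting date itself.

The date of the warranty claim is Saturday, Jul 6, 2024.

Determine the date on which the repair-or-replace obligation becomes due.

Oct 8, 2024

The last day of the inspection period: Jul 6, 2024 + 82 days = Sep 26, 2024.
The last day of the response period: 7 calendar days after Sep 26, 2024 is Oct 3, 2024.
The date on which the repair-or-replace obligation becomes due: 5 calendar days after Oct 3, 2024 is Oct 8, 2024.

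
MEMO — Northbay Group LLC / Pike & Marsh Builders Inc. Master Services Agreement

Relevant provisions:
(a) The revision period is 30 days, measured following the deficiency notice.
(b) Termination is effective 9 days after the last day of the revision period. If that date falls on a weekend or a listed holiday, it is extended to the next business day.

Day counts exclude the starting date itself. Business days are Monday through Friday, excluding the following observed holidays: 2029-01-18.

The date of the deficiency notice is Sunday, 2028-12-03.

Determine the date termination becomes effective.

2029-01-11

The last day of the revision period: 2028-12-03 + 30 days = 2029-01-02.
The date termination becomes effective: 2029-01-02 + 9 days = 2029-01-11. 2029-01-11 is a Thursday and is not a listed holiday, so no roll-forward applies.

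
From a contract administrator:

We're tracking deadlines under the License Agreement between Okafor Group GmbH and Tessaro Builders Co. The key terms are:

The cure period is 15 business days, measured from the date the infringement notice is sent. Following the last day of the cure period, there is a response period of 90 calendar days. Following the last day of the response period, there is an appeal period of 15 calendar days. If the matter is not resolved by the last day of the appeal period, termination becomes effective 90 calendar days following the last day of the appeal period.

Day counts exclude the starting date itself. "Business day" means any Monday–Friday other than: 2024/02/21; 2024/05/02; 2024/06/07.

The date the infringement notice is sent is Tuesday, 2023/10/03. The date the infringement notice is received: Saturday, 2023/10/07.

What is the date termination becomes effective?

2024/05/06

From Tuesday, 2023/10/03, 15 business days (Oct 4, Oct 5, Oct 6, Oct 9, …, Oct 20, Oct 23, Oct 24, skipping weekends) brings us to Tuesday, 2023/10/24, which is the last day of the cure period.
The last day of the response period: 90 calendar days after 2023/10/24 is 2024/01/22.
The last day of the appeal period: 15 calendar days after 2024/01/22 is 2024/02/06.
The date termination becomes effective: 90 calendar days after 2024/02/06 is 2024/05/06.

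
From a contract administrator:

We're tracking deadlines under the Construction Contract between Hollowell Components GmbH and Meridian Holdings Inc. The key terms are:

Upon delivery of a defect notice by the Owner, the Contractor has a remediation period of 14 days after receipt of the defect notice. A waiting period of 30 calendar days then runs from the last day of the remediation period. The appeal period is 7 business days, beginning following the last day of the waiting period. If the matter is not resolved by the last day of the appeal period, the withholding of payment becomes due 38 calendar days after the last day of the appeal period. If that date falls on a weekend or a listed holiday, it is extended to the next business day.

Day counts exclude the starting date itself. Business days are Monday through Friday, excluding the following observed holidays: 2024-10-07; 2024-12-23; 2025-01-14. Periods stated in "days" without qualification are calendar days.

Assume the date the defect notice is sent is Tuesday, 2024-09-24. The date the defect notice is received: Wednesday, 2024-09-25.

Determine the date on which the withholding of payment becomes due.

2024-12-27

The last day of the remediation period: 2024-09-25 + 14 days = 2024-10-09.
The last day of the waiting period: 30 calendar days after 2024-10-09 is 2024-11-08.
From Friday, 2024-11-08, 7 business days (Nov 11, Nov 12, Nov 13, Nov 14, Nov 15, Nov 18, Nov 19, skipping weekends) brings us to Tuesday, 2024-11-19, which is the last day of the appeal period.
The date on which the withholding of payment becomes due: 2024-11-19 + 38 days = 2024-12-27. 2024-12-27 is a Friday and is not a listed holiday, so no roll-forward applies.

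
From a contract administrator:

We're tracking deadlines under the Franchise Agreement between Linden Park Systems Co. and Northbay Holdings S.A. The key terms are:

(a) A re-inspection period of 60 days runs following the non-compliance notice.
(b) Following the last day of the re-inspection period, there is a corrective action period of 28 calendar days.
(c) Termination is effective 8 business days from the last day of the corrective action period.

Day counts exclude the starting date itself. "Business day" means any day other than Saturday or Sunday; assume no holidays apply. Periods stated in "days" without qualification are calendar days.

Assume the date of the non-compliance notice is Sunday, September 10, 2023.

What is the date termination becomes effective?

The last day of the re-inspection period: 60 calendar days after September 10, 2023 is November 9, 2023.
The last day of the corrective action period: 28 calendar days after November 9, 2023 is December 7, 2023.
The date termination becomes effective: 8 business days after Thursday, December 7, 2023, skipping weekends — Dec 8, Dec 11, Dec 12, Dec 13, Dec 14, Dec 15, Dec 18, Dec 19 — lands on Tuesday, December 19, 2023.

December 19, 2023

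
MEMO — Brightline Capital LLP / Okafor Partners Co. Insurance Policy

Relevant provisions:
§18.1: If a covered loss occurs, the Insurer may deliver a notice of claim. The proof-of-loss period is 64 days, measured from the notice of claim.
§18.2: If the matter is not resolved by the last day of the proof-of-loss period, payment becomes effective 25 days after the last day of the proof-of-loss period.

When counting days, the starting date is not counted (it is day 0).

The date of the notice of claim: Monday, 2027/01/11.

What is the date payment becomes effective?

Adding 64 calendar days to 2027/01/11 gives 2027/03/16, which is the last day of the proof-of-loss period.
Adding 25 calendar days to 2027/03/16 gives 2027/04/10, which is the date payment becomes effective.

2027/04/10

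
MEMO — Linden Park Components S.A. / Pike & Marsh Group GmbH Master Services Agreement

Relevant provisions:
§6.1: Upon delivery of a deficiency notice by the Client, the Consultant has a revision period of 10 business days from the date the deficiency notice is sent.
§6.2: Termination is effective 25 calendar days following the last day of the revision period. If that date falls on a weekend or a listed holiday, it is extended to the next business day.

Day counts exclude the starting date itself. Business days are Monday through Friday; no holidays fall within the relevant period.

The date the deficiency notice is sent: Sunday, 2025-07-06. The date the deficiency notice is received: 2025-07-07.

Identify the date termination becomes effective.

From Sunday, 2025-07-06, 10 business days (Jul 7, Jul 8, Jul 9, Jul 10, Jul 11, Jul 14, Jul 15, Jul 16, Jul 17, Jul 18, skipping weekends) brings us to Friday, 2025-07-18, which is the last day of the revision period.
The date termination becomes effective: 2025-07-18 + 25 days = 2025-08-12. 2025-08-12 is a Tuesday, so no roll-forward applies.

2025-08-12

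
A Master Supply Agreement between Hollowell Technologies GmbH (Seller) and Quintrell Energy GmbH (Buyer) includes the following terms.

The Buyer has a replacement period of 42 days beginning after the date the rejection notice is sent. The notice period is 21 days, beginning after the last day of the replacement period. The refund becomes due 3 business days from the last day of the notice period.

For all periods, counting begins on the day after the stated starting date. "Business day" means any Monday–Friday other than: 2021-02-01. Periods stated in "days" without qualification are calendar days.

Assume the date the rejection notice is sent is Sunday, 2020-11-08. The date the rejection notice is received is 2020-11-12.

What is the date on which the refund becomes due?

The last day of the replacement period: 42 calendar days after 2020-11-08 is 2020-12-20.
Adding 21 calendar days to 2020-12-20 gives 2021-01-10, which is the last day of the notice period.
The date on which the refund becomes due: 3 business days after Sunday, 2021-01-10, skipping weekends — Jan 11, Jan 12, Jan 13 — lands on Wednesday, 2021-01-13.

2021-01-13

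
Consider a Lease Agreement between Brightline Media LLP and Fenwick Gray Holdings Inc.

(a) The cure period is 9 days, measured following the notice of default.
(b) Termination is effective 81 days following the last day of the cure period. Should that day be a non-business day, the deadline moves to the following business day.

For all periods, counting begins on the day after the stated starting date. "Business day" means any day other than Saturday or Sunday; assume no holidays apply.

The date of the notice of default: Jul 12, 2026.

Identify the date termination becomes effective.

Oct 12, 2026

The last day of the cure period: Jul 12, 2026 + 9 days = Jul 21, 2026.
Adding 81 calendar days to Jul 21, 2026 gives Oct 10, 2026, which is the date termination becomes effective. That falls on a Saturday, so it rolls to the next business day, Monday, Oct 12, 2026.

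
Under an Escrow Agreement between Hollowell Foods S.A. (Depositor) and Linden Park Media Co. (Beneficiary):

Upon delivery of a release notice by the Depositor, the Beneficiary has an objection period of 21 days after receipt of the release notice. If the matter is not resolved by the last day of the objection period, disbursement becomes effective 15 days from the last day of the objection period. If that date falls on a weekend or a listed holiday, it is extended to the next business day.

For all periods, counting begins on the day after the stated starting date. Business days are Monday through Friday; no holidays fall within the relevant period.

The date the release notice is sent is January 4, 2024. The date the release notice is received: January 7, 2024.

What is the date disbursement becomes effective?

February 12, 2024

Adding 21 calendar days to January 7, 2024 gives January 28, 2024, which is the last day of the objection period.
The date disbursement becomes effective: 15 calendar days after January 28, 2024 is February 12, 2024. February 12, 2024 is a Monday, so no roll-forward applies.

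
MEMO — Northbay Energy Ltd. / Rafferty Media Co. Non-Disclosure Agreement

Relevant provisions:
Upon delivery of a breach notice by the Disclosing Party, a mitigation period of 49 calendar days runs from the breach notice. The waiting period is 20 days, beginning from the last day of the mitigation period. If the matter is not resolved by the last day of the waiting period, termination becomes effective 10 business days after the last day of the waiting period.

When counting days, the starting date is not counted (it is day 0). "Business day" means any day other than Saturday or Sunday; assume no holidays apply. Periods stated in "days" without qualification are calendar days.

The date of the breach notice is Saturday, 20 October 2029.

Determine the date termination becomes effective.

11 January 2030

Adding 49 calendar days to 20 October 2029 gives 8 December 2029, which is the last day of the mitigation period.
The last day of the waiting period: 20 calendar days after 8 December 2029 is 28 December 2029.
The date termination becomes effective: 10 business days after Friday, 28 December 2029, skipping weekends — Dec 31, Jan 1, Jan 2, Jan 3, Jan 4, Jan 7, Jan 8, Jan 9, Jan 10, Jan 11 — lands on Friday, 11 January 2030.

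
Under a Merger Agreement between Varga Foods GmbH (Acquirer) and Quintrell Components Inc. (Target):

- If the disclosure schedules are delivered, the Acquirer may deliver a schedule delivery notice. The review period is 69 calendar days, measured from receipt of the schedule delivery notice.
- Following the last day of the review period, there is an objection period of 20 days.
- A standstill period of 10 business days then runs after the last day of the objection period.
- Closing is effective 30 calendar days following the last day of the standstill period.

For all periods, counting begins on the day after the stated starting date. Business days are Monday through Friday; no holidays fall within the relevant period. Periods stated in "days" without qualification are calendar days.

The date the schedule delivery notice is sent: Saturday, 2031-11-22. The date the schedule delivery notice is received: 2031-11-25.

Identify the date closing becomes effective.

2032-04-04

The last day of the review period: 69 calendar days after 2031-11-25 is 2032-02-02.
Adding 20 calendar days to 2032-02-02 gives 2032-02-22, which is the last day of the objection period.
From Sunday, 2032-02-22, 10 business days (Feb 23, Feb 24, Feb 25, Feb 26, Feb 27, Mar 1, Mar 2, Mar 3, Mar 4, Mar 5, skipping weekends) brings us to Friday, 2032-03-05, which is the last day of the standstill period.
The date closing becomes effective: 30 calendar days after 2032-03-05 is 2032-04-04.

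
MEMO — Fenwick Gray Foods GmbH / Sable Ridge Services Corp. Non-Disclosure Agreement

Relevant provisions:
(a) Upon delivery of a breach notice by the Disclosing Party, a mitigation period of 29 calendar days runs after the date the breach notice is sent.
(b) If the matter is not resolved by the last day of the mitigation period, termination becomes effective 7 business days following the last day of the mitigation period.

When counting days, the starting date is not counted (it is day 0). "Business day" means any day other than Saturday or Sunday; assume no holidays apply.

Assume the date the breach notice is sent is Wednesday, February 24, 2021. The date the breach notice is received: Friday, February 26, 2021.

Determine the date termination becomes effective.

April 5, 2021

The last day of the mitigation period: 29 calendar days after February 24, 2021 is March 25, 2021.
The date termination becomes effective: counting 7 business days from Thursday, March 25, 2021 (Mar 26, Mar 29, Mar 30, Mar 31, Apr 1, Apr 2, Apr 5, skipping weekends) reaches Monday, April 5, 2021.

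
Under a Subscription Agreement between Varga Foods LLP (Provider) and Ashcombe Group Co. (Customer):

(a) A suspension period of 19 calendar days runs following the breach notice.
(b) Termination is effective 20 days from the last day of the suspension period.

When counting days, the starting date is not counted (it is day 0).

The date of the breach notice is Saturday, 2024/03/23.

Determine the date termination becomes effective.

2024/05/01

The last day of the suspension period: 2024/03/23 + 19 days = 2024/04/11.
The date termination becomes effective: 20 calendar days after 2024/04/11 is 2024/05/01.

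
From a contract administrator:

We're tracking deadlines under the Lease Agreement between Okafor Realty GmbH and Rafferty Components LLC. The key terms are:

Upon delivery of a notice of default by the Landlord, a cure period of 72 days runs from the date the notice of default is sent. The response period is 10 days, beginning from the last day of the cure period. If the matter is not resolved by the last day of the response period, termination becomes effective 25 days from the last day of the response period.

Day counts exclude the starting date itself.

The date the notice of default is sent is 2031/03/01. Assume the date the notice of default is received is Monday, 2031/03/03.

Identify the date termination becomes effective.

2031/06/16

The last day of the cure period: 2031/03/01 + 72 days = 2031/05/12.
Adding 10 calendar days to 2031/05/12 gives 2031/05/22, which is the last day of the response period.
The date termination becomes effective: 25 calendar days after 2031/05/22 is 2031/06/16.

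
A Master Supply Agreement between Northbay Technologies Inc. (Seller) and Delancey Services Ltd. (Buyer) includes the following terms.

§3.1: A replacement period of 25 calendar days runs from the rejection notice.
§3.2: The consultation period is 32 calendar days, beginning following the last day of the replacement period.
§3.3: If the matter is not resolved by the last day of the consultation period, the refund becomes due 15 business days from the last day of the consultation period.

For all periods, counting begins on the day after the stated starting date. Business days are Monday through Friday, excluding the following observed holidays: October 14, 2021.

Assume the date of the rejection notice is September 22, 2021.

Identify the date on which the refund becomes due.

December 9, 2021

The last day of the replacement period: September 22, 2021 + 25 days = October 17, 2021.
The last day of the consultation period: 32 calendar days after October 17, 2021 is November 18, 2021.
From Thursday, November 18, 2021, 15 business days (Nov 19, Nov 22, Nov 23, Nov 24, …, Dec 7, Dec 8, Dec 9, skipping weekends) brings us to Thursday, December 9, 2021, which is the date on which the refund becomes due.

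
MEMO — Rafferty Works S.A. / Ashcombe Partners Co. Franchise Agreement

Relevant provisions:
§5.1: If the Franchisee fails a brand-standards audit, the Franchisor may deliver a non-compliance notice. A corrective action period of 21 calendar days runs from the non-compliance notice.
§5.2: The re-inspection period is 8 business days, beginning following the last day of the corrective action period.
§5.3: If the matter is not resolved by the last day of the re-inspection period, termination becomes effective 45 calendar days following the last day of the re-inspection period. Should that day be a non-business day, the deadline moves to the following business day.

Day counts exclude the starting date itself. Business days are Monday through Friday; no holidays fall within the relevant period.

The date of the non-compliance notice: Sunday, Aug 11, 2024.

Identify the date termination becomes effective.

Oct 28, 2024

The last day of the corrective action period: 21 calendar days after Aug 11, 2024 is Sep 1, 2024.
The last day of the re-inspection period: 8 business days after Sunday, Sep 1, 2024, skipping weekends — Sep 2, Sep 3, Sep 4, Sep 5, Sep 6, Sep 9, Sep 10, Sep 11 — lands on Wednesday, Sep 11, 2024.
Adding 45 calendar days to Sep 11, 2024 gives Oct 26, 2024, which is the date termination becomes effective. That falls on a Saturday, so it rolls to the next business day, Monday, Oct 28, 2024.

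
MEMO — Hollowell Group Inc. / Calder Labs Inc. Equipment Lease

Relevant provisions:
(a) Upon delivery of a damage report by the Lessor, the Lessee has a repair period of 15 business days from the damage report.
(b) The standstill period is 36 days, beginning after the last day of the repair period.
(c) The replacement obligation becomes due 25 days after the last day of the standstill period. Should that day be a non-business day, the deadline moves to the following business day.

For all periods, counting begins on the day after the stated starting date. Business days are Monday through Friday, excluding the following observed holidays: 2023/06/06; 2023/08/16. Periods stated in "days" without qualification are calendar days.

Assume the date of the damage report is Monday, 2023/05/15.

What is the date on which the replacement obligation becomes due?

The last day of the repair period: 15 business days after Monday, 2023/05/15, skipping weekends — May 16, May 17, May 18, May 19, …, Jun 1, Jun 2, Jun 5 — lands on Monday, 2023/06/05.
The last day of the standstill period: 36 calendar days after 2023/06/05 is 2023/07/11.
Adding 25 calendar days to 2023/07/11 gives 2023/08/05, which is the date on which the replacement obligation becomes due. That falls on a Saturday, so it rolls to the next business day, Monday, 2023/08/07.

2023/08/07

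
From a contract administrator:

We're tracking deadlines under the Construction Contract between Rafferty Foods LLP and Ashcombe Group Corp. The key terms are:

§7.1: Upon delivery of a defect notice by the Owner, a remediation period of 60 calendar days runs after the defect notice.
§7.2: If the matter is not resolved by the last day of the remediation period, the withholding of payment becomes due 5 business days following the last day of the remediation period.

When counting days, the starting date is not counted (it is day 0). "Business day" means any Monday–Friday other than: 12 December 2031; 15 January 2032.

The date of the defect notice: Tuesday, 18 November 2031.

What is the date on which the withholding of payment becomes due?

The last day of the remediation period: 18 November 2031 + 60 days = 17 January 2032.
From Saturday, 17 January 2032, 5 business days (Jan 19, Jan 20, Jan 21, Jan 22, Jan 23, skipping weekends) brings us to Friday, 23 January 2032, which is the date on which the withholding of payment becomes due.

23 January 2032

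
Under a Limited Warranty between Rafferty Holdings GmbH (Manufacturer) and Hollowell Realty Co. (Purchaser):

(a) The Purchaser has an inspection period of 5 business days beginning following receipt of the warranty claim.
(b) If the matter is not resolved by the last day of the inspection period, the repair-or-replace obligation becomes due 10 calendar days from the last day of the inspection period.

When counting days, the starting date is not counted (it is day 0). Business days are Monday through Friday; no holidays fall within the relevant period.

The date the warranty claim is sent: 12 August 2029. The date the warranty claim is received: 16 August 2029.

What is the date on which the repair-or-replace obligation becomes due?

The last day of the inspection period: 5 business days after Thursday, 16 August 2029, skipping weekends — Aug 17, Aug 20, Aug 21, Aug 22, Aug 23 — lands on Thursday, 23 August 2029.
The date on which the repair-or-replace obligation becomes due: 10 calendar days after 23 August 2029 is 2 September 2029.

2 September 2029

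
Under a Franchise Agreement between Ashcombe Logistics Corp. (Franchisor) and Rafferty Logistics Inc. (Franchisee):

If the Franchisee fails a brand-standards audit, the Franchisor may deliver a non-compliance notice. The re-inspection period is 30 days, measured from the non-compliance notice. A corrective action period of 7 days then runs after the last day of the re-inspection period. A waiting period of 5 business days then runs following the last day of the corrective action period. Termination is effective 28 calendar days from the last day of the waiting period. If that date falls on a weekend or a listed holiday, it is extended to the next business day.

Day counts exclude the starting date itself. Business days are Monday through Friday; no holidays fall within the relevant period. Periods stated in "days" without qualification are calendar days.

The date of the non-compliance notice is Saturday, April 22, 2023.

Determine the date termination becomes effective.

The last day of the re-inspection period: April 22, 2023 + 30 days = May 22, 2023.
Adding 7 calendar days to May 22, 2023 gives May 29, 2023, which is the last day of the corrective action period.
From Monday, May 29, 2023, 5 business days (May 30, May 31, Jun 1, Jun 2, Jun 5, skipping weekends) brings us to Monday, June 5, 2023, which is the last day of the waiting period.
The date termination becomes effective: June 5, 2023 + 28 days = July 3, 2023. July 3, 2023 is a Monday, so no roll-forward applies.

July 3, 2023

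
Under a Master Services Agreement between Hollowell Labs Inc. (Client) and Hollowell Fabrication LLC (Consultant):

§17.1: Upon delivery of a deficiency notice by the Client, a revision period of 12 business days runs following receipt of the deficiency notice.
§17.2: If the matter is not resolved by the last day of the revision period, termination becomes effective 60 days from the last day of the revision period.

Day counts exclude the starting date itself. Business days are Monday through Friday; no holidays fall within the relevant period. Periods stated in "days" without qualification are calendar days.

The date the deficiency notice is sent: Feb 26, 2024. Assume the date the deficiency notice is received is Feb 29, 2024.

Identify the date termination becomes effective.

The last day of the revision period: counting 12 business days from Thursday, Feb 29, 2024 (Mar 1, Mar 4, Mar 5, Mar 6, …, Mar 14, Mar 15, Mar 18, skipping weekends) reaches Monday, Mar 18, 2024.
The date termination becomes effective: Mar 18, 2024 + 60 days = May 17, 2024.

May 17, 2024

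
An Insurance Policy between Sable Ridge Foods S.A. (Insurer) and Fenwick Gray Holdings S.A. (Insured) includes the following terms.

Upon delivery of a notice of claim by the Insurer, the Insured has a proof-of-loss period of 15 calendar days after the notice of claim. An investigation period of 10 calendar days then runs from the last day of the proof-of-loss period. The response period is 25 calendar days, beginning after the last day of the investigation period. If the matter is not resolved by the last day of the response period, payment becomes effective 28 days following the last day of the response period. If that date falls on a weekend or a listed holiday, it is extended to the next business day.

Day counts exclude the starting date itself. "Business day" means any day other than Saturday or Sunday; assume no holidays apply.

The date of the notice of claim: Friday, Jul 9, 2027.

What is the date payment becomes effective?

The last day of the proof-of-loss period: Jul 9, 2027 + 15 days = Jul 24, 2027.
Adding 10 calendar days to Jul 24, 2027 gives Aug 3, 2027, which is the last day of the investigation period.
Adding 25 calendar days to Aug 3, 2027 gives Aug 28, 2027, which is the last day of the response period.
The date payment becomes effective: 28 calendar days after Aug 28, 2027 is Sep 25, 2027. That falls on a Saturday, so it rolls to the next business day, Monday, Sep 27, 2027.

Sep 27, 2027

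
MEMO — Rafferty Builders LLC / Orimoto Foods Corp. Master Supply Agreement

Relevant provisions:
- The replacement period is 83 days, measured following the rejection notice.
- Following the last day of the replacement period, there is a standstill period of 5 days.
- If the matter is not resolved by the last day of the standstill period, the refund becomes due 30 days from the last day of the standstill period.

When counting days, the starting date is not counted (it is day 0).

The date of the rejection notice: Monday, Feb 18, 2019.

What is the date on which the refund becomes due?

Jun 16, 2019

Adding 83 calendar days to Feb 18, 2019 gives May 12, 2019, which is the last day of the replacement period.
The last day of the standstill period: May 12, 2019 + 5 days = May 17, 2019.
Adding 30 calendar days to May 17, 2019 gives Jun 16, 2019, which is the date on which the refund becomes due.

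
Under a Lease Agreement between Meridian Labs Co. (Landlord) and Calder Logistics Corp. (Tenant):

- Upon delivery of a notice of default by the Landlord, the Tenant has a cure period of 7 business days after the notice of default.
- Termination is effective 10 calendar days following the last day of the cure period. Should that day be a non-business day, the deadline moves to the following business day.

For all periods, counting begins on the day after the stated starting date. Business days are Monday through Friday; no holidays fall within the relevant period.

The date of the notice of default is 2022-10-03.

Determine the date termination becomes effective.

The last day of the cure period: 7 business days after Monday, 2022-10-03, skipping weekends — Oct 4, Oct 5, Oct 6, Oct 7, Oct 10, Oct 11, Oct 12 — lands on Wednesday, 2022-10-12.
Adding 10 calendar days to 2022-10-12 gives 2022-10-22, which is the date termination becomes effective. That falls on a Saturday, so it rolls to the next business day, Monday, 2022-10-24.

2022-10-24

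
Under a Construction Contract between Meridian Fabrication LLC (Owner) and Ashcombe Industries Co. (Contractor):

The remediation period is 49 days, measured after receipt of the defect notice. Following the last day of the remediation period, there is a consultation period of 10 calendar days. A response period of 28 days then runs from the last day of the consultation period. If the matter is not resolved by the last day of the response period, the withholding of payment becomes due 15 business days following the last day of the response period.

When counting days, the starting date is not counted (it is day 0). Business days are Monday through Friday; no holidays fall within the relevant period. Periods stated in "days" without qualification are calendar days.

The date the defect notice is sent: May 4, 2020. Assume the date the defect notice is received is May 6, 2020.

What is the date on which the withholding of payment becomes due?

August 21, 2020

The last day of the remediation period: May 6, 2020 + 49 days = June 24, 2020.
The last day of the consultation period: June 24, 2020 + 10 days = July 4, 2020.
Adding 28 calendar days to July 4, 2020 gives August 1, 2020, which is the last day of the response period.
The date on which the withholding of payment becomes due: counting 15 business days from Saturday, August 1, 2020 (Aug 3, Aug 4, Aug 5, Aug 6, …, Aug 19, Aug 20, Aug 21, skipping weekends) reaches Friday, August 21, 2020.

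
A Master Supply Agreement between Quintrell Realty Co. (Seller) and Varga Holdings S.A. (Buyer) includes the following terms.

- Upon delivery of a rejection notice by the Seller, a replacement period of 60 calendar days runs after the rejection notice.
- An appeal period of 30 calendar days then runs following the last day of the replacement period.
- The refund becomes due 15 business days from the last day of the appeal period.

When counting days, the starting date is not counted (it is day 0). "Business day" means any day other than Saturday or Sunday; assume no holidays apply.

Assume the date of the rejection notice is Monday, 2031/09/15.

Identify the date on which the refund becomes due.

2032/01/02

Adding 60 calendar days to 2031/09/15 gives 2031/11/14, which is the last day of the replacement period.
Adding 30 calendar days to 2031/11/14 gives 2031/12/14, which is the last day of the appeal period.
From Sunday, 2031/12/14, 15 business days (Dec 15, Dec 16, Dec 17, Dec 18, …, Dec 31, Jan 1, Jan 2, skipping weekends) brings us to Friday, 2032/01/02, which is the date on which the refund becomes due.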